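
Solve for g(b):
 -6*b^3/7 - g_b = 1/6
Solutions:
 g(b) = C1 - 3*b^4/14 - b/6


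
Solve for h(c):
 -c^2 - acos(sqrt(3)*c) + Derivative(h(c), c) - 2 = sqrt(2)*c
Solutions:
 h(c) = C1 + c^3/3 + sqrt(2)*c^2/2 + c*acos(sqrt(3)*c) + 2*c - sqrt(3)*sqrt(1 - 3*c^2)/3


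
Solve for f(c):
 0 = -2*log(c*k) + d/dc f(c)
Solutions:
 f(c) = C1 + 2*c*log(c*k) - 2*c


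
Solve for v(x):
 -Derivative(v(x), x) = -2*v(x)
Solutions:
 v(x) = C1*exp(2*x)


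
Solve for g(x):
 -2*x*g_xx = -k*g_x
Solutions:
 g(x) = C1 + x^(re(k)/2 + 1)*(C2*sin(log(x)*Abs(im(k))/2) + C3*cos(log(x)*im(k)/2))


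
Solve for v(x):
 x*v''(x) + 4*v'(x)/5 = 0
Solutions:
 v(x) = C1 + C2*x^(1/5)


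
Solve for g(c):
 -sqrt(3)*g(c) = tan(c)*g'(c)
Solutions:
 g(c) = C1/sin(c)^(sqrt(3))


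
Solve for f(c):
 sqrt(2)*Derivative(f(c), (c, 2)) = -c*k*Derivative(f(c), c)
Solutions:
 f(c) = Piecewise((-2^(3/4)*sqrt(pi)*C1*erf(2^(1/4)*c*sqrt(k)/2)/(2*sqrt(k)) - C2, (k > 0) | (k < 0)), (-C1*c - C2, True))


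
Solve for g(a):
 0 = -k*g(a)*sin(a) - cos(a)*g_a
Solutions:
 g(a) = C1*exp(k*log(cos(a)))


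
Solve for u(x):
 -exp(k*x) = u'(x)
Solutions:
 u(x) = C1 - exp(k*x)/k


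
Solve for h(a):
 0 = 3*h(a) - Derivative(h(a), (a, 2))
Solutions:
 h(a) = C1*exp(-sqrt(3)*a) + C2*exp(sqrt(3)*a)


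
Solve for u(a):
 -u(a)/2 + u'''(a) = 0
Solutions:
 u(a) = C3*exp(2^(2/3)*a/2) + (C1*sin(2^(2/3)*sqrt(3)*a/4) + C2*cos(2^(2/3)*sqrt(3)*a/4))*exp(-2^(2/3)*a/4)


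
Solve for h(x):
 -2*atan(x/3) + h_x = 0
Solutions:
 h(x) = C1 + 2*x*atan(x/3) - 3*log(x^2 + 9)


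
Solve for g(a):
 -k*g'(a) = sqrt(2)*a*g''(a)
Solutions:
 g(a) = C1 + a^(-sqrt(2)*re(k)/2 + 1)*(C2*sin(sqrt(2)*log(a)*Abs(im(k))/2) + C3*cos(sqrt(2)*log(a)*im(k)/2))


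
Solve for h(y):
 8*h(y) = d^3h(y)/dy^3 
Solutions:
 h(y) = C3*exp(2*y) + (C1*sin(sqrt(3)*y) + C2*cos(sqrt(3)*y))*exp(-y)


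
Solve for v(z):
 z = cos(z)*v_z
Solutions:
 v(z) = C1 + Integral(z/cos(z), z)


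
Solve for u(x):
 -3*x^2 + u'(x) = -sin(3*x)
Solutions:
 u(x) = C1 + x^3 + cos(3*x)/3


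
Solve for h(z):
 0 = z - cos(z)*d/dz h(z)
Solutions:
 h(z) = C1 + Integral(z/cos(z), z)


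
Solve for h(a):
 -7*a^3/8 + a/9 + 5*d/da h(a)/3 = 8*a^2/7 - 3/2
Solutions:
 h(a) = C1 + 21*a^4/160 + 8*a^3/35 - a^2/30 - 9*a/10


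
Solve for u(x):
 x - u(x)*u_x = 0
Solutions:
 u(x) = -sqrt(C1 + x^2)
 u(x) = sqrt(C1 + x^2)


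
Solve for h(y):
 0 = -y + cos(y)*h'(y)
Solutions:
 h(y) = C1 + Integral(y/cos(y), y)


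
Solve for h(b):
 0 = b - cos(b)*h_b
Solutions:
 h(b) = C1 + Integral(b/cos(b), b)


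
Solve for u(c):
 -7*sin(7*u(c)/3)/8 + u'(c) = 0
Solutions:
 -7*c/8 + 3*log(cos(7*u(c)/3) - 1)/14 - 3*log(cos(7*u(c)/3) + 1)/14 = C1


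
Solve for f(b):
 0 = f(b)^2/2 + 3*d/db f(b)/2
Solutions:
 f(b) = 3/(C1 + b)


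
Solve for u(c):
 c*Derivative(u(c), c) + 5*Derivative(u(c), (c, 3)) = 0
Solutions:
 u(c) = C1 + Integral(C2*airyai(-5^(2/3)*c/5) + C3*airybi(-5^(2/3)*c/5), c)


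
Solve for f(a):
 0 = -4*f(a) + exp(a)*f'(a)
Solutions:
 f(a) = C1*exp(-4*exp(-a))


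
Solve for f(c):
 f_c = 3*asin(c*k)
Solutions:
 f(c) = C1 + 3*Piecewise((c*asin(c*k) + sqrt(-c^2*k^2 + 1)/k, Ne(k, 0)), (0, True))


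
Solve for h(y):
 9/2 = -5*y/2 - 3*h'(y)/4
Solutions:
 h(y) = C1 - 5*y^2/3 - 6*y


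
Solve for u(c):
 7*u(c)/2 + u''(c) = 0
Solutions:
 u(c) = C1*sin(sqrt(14)*c/2) + C2*cos(sqrt(14)*c/2)


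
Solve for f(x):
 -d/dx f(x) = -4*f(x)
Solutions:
 f(x) = C1*exp(4*x)


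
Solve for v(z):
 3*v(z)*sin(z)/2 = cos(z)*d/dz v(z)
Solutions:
 v(z) = C1/cos(z)^(3/2)


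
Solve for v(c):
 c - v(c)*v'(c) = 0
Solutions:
 v(c) = -sqrt(C1 + c^2)
 v(c) = sqrt(C1 + c^2)


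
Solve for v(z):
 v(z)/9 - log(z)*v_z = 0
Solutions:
 v(z) = C1*exp(li(z)/9)


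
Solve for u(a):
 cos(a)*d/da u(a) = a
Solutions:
 u(a) = C1 + Integral(a/cos(a), a)


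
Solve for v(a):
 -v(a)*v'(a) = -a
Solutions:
 v(a) = -sqrt(C1 + a^2)
 v(a) = sqrt(C1 + a^2)


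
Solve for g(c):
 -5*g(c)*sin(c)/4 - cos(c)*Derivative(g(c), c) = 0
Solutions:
 g(c) = C1*cos(c)^(5/4)


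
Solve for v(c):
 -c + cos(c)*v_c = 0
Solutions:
 v(c) = C1 + Integral(c/cos(c), c)


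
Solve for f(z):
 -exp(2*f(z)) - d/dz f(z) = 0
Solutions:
 f(z) = log(-sqrt(-1/(C1 - z))) - log(2)/2
 f(z) = log(-1/(C1 - z))/2 - log(2)/2


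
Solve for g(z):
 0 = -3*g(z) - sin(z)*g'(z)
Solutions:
 g(z) = C1*(cos(z) + 1)^(3/2)/(cos(z) - 1)^(3/2)


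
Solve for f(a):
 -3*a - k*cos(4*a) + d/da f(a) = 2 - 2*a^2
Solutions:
 f(a) = C1 - 2*a^3/3 + 3*a^2/2 + 2*a + k*sin(4*a)/4


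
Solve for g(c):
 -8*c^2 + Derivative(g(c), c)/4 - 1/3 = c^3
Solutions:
 g(c) = C1 + c^4 + 32*c^3/3 + 4*c/3


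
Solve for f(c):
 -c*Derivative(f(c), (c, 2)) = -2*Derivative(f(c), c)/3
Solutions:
 f(c) = C1 + C2*c^(5/3)


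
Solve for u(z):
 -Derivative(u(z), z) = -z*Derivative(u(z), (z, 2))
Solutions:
 u(z) = C1 + C2*z^2


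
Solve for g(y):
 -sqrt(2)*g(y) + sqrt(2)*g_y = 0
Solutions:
 g(y) = C1*exp(y)


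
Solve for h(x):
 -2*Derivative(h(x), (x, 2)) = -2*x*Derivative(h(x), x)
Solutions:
 h(x) = C1 + C2*erfi(sqrt(2)*x/2)


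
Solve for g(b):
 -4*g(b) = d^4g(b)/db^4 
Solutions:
 g(b) = (C1*sin(b) + C2*cos(b))*exp(-b) + (C3*sin(b) + C4*cos(b))*exp(b)


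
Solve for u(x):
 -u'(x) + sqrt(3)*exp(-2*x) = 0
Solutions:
 u(x) = C1 - sqrt(3)*exp(-2*x)/2


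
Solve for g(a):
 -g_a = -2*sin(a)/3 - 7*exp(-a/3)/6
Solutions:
 g(a) = C1 - 2*cos(a)/3 - 7*exp(-a/3)/2


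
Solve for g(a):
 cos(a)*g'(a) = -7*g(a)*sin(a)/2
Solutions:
 g(a) = C1*cos(a)^(7/2)


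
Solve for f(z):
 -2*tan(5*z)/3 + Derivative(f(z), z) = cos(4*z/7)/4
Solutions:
 f(z) = C1 - 2*log(cos(5*z))/15 + 7*sin(4*z/7)/16


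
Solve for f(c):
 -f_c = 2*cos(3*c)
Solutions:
 f(c) = C1 - 2*sin(3*c)/3


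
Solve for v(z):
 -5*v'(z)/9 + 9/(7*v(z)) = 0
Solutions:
 v(z) = -sqrt(C1 + 5670*z)/35
 v(z) = sqrt(C1 + 5670*z)/35


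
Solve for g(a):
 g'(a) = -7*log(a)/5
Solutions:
 g(a) = C1 - 7*a*log(a)/5 + 7*a/5


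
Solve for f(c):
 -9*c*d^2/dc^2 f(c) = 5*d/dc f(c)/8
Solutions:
 f(c) = C1 + C2*c^(67/72)


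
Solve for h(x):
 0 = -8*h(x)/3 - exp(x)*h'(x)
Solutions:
 h(x) = C1*exp(8*exp(-x)/3)


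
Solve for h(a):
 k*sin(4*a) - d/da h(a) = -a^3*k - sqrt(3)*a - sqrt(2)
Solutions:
 h(a) = C1 + a^4*k/4 + sqrt(3)*a^2/2 + sqrt(2)*a - k*cos(4*a)/4


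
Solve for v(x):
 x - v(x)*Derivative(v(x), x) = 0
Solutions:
 v(x) = -sqrt(C1 + x^2)
 v(x) = sqrt(C1 + x^2)


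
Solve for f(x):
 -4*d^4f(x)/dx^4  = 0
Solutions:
 f(x) = C1 + C2*x + C3*x^2 + C4*x^3


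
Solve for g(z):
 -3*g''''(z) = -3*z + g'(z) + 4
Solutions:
 g(z) = C1 + C4*exp(-3^(2/3)*z/3) + 3*z^2/2 - 4*z + (C2*sin(3^(1/6)*z/2) + C3*cos(3^(1/6)*z/2))*exp(3^(2/3)*z/6)


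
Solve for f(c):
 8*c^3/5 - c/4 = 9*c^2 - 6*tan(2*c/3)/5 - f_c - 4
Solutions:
 f(c) = C1 - 2*c^4/5 + 3*c^3 + c^2/8 - 4*c + 9*log(cos(2*c/3))/5


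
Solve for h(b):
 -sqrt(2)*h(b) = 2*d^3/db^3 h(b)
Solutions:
 h(b) = C3*exp(-2^(5/6)*b/2) + (C1*sin(2^(5/6)*sqrt(3)*b/4) + C2*cos(2^(5/6)*sqrt(3)*b/4))*exp(2^(5/6)*b/4)


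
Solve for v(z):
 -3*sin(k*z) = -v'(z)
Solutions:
 v(z) = C1 - 3*cos(k*z)/k


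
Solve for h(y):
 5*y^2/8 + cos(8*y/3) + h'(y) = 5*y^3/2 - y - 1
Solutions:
 h(y) = C1 + 5*y^4/8 - 5*y^3/24 - y^2/2 - y - 3*sin(8*y/3)/8


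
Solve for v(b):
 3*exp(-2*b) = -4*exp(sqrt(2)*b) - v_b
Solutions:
 v(b) = C1 - 2*sqrt(2)*exp(sqrt(2)*b) + 3*exp(-2*b)/2


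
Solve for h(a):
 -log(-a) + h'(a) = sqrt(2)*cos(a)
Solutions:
 h(a) = C1 + a*log(-a) - a + sqrt(2)*sin(a)


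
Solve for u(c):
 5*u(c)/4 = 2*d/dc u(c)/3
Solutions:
 u(c) = C1*exp(15*c/8)


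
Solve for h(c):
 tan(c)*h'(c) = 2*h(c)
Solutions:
 h(c) = C1*sin(c)^2


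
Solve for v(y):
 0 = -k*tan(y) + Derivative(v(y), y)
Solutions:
 v(y) = C1 - k*log(cos(y))


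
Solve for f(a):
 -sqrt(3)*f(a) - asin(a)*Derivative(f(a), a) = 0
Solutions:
 f(a) = C1*exp(-sqrt(3)*Integral(1/asin(a), a))


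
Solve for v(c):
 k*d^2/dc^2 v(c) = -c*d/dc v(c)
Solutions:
 v(c) = C1 + C2*sqrt(k)*erf(sqrt(2)*c*sqrt(1/k)/2)


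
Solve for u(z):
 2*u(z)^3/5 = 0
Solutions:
 u(z) = 0


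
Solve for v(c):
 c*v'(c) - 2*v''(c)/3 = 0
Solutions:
 v(c) = C1 + C2*erfi(sqrt(3)*c/2)


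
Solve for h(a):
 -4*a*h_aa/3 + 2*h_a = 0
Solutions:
 h(a) = C1 + C2*a^(5/2)


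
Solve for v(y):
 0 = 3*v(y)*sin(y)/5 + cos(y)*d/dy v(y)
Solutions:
 v(y) = C1*cos(y)^(3/5)


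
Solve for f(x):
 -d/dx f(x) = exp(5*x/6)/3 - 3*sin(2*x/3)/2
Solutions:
 f(x) = C1 - 2*exp(5*x/6)/5 - 9*cos(2*x/3)/4


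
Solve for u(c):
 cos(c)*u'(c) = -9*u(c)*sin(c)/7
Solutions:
 u(c) = C1*cos(c)^(9/7)


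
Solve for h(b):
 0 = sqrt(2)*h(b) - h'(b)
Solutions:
 h(b) = C1*exp(sqrt(2)*b)


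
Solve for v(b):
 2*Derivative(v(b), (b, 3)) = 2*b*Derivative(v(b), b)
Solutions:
 v(b) = C1 + Integral(C2*airyai(b) + C3*airybi(b), b)


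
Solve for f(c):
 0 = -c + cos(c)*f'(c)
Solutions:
 f(c) = C1 + Integral(c/cos(c), c)


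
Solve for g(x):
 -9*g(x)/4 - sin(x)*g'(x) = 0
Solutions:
 g(x) = C1*(cos(x) + 1)^(9/8)/(cos(x) - 1)^(9/8)


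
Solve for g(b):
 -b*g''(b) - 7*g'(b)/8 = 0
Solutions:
 g(b) = C1 + C2*b^(1/8)


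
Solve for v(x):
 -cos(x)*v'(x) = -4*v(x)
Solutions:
 v(x) = C1*(sin(x)^2 + 2*sin(x) + 1)/(sin(x)^2 - 2*sin(x) + 1)


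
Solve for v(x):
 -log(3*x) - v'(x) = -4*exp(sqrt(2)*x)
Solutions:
 v(x) = C1 - x*log(x) + x*(1 - log(3)) + 2*sqrt(2)*exp(sqrt(2)*x)


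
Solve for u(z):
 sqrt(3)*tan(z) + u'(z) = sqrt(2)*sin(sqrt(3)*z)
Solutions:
 u(z) = C1 + sqrt(3)*log(cos(z)) - sqrt(6)*cos(sqrt(3)*z)/3


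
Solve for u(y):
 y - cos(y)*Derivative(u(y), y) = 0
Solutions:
 u(y) = C1 + Integral(y/cos(y), y)


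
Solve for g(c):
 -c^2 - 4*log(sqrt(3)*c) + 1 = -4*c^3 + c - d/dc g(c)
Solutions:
 g(c) = C1 - c^4 + c^3/3 + c^2/2 + 4*c*log(c) - 5*c + c*log(9)


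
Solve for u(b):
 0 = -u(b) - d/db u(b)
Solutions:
 u(b) = C1*exp(-b)


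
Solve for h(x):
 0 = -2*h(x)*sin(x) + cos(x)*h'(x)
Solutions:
 h(x) = C1/cos(x)^2


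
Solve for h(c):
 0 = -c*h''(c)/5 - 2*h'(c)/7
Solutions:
 h(c) = C1 + C2/c^(3/7)


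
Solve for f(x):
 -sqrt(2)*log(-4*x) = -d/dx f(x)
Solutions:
 f(x) = C1 + sqrt(2)*x*log(-x) + sqrt(2)*x*(-1 + 2*log(2))


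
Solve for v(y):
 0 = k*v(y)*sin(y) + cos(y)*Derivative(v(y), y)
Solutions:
 v(y) = C1*exp(k*log(cos(y)))


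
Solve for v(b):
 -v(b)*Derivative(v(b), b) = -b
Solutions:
 v(b) = -sqrt(C1 + b^2)
 v(b) = sqrt(C1 + b^2)


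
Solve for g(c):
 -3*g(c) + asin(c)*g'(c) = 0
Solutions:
 g(c) = C1*exp(3*Integral(1/asin(c), c))


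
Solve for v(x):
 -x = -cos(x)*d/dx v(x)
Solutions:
 v(x) = C1 + Integral(x/cos(x), x)


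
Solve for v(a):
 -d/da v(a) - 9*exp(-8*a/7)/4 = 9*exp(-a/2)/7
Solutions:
 v(a) = C1 + 18*exp(-a/2)/7 + 63*exp(-8*a/7)/32


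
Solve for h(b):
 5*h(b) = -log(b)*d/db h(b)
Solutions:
 h(b) = C1*exp(-5*li(b))


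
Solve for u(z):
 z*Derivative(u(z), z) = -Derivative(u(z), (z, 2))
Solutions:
 u(z) = C1 + C2*erf(sqrt(2)*z/2)


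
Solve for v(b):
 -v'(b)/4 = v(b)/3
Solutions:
 v(b) = C1*exp(-4*b/3)


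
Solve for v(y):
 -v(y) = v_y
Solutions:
 v(y) = C1*exp(-y)


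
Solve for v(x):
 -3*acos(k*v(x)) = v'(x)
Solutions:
 Integral(1/acos(_y*k), (_y, v(x))) = C1 - 3*x


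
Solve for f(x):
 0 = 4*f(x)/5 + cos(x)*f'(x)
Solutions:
 f(x) = C1*(sin(x) - 1)^(2/5)/(sin(x) + 1)^(2/5)


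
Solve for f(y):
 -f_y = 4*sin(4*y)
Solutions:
 f(y) = C1 + cos(4*y)


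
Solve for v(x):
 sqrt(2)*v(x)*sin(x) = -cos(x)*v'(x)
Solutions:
 v(x) = C1*cos(x)^(sqrt(2))


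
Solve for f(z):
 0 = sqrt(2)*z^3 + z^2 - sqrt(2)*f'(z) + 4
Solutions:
 f(z) = C1 + z^4/4 + sqrt(2)*z^3/6 + 2*sqrt(2)*z


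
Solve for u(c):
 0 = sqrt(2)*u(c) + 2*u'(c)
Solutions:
 u(c) = C1*exp(-sqrt(2)*c/2)


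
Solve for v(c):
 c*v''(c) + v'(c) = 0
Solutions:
 v(c) = C1 + C2*log(c)


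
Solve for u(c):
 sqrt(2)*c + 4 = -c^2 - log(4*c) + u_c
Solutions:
 u(c) = C1 + c^3/3 + sqrt(2)*c^2/2 + c*log(c) + c*log(4) + 3*c


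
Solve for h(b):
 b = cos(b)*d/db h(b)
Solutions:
 h(b) = C1 + Integral(b/cos(b), b)


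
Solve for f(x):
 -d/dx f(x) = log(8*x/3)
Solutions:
 f(x) = C1 - x*log(x) + x*log(3/8) + x


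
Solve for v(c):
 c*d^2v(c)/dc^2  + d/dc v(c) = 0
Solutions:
 v(c) = C1 + C2*log(c)


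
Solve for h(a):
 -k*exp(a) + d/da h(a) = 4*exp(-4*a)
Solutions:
 h(a) = C1 + k*exp(a) - exp(-4*a)


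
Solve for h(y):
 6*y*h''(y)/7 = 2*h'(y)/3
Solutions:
 h(y) = C1 + C2*y^(16/9)


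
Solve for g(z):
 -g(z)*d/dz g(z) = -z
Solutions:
 g(z) = -sqrt(C1 + z^2)
 g(z) = sqrt(C1 + z^2)


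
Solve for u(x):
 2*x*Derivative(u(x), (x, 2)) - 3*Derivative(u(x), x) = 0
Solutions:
 u(x) = C1 + C2*x^(5/2)


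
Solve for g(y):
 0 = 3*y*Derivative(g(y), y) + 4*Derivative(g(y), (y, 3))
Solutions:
 g(y) = C1 + Integral(C2*airyai(-6^(1/3)*y/2) + C3*airybi(-6^(1/3)*y/2), y)


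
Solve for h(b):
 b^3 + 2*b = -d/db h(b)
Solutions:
 h(b) = C1 - b^4/4 - b^2


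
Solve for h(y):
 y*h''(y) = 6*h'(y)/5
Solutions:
 h(y) = C1 + C2*y^(11/5)


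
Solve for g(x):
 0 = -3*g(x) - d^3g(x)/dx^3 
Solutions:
 g(x) = C3*exp(-3^(1/3)*x) + (C1*sin(3^(5/6)*x/2) + C2*cos(3^(5/6)*x/2))*exp(3^(1/3)*x/2)


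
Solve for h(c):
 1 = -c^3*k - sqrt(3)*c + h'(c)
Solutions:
 h(c) = C1 + c^4*k/4 + sqrt(3)*c^2/2 + c


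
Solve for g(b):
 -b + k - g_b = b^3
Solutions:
 g(b) = C1 - b^4/4 - b^2/2 + b*k


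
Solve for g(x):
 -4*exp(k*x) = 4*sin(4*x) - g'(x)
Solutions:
 g(x) = C1 - cos(4*x) + 4*exp(k*x)/k


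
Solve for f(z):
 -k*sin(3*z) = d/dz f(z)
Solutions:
 f(z) = C1 + k*cos(3*z)/3


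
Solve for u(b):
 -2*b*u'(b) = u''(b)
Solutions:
 u(b) = C1 + C2*erf(b)


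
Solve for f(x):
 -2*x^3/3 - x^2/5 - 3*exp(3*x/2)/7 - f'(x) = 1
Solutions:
 f(x) = C1 - x^4/6 - x^3/15 - x - 2*exp(3*x/2)/7


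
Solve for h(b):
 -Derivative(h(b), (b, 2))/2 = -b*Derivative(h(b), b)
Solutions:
 h(b) = C1 + C2*erfi(b)


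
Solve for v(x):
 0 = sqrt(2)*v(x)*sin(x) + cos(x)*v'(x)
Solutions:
 v(x) = C1*cos(x)^(sqrt(2))


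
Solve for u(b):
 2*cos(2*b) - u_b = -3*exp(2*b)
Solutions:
 u(b) = C1 + 3*exp(2*b)/2 + sin(2*b)


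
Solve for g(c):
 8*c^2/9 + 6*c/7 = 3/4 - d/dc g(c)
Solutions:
 g(c) = C1 - 8*c^3/27 - 3*c^2/7 + 3*c/4


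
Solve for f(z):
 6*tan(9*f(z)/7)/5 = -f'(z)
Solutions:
 f(z) = -7*asin(C1*exp(-54*z/35))/9 + 7*pi/9
 f(z) = 7*asin(C1*exp(-54*z/35))/9


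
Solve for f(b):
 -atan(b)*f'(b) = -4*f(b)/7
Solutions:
 f(b) = C1*exp(4*Integral(1/atan(b), b)/7)


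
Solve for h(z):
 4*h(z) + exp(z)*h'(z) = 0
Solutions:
 h(z) = C1*exp(4*exp(-z))


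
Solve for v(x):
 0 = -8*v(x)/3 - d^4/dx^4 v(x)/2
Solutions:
 v(x) = (C1*sin(sqrt(2)*3^(3/4)*x/3) + C2*cos(sqrt(2)*3^(3/4)*x/3))*exp(-sqrt(2)*3^(3/4)*x/3) + (C3*sin(sqrt(2)*3^(3/4)*x/3) + C4*cos(sqrt(2)*3^(3/4)*x/3))*exp(sqrt(2)*3^(3/4)*x/3)


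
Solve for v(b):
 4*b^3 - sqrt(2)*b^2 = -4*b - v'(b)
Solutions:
 v(b) = C1 - b^4 + sqrt(2)*b^3/3 - 2*b^2


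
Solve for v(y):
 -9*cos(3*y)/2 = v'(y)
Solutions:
 v(y) = C1 - 3*sin(3*y)/2


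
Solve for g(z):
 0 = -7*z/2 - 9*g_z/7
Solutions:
 g(z) = C1 - 49*z^2/36


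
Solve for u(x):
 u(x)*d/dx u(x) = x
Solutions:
 u(x) = -sqrt(C1 + x^2)
 u(x) = sqrt(C1 + x^2)


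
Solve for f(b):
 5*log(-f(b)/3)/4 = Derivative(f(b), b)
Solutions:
 -4*Integral(1/(log(-_y) - log(3)), (_y, f(b)))/5 = C1 - b


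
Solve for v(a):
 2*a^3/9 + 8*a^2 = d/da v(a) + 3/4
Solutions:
 v(a) = C1 + a^4/18 + 8*a^3/3 - 3*a/4


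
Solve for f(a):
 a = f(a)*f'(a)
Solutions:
 f(a) = -sqrt(C1 + a^2)
 f(a) = sqrt(C1 + a^2)


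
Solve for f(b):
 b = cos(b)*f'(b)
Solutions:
 f(b) = C1 + Integral(b/cos(b), b)


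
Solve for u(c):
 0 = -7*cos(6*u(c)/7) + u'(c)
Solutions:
 -7*c - 7*log(sin(6*u(c)/7) - 1)/12 + 7*log(sin(6*u(c)/7) + 1)/12 = C1


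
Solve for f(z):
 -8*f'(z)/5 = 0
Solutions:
 f(z) = C1


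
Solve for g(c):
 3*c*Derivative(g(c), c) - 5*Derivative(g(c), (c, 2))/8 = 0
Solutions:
 g(c) = C1 + C2*erfi(2*sqrt(15)*c/5)


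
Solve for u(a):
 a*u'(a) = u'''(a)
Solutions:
 u(a) = C1 + Integral(C2*airyai(a) + C3*airybi(a), a)


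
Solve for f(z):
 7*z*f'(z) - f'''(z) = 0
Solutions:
 f(z) = C1 + Integral(C2*airyai(7^(1/3)*z) + C3*airybi(7^(1/3)*z), z)


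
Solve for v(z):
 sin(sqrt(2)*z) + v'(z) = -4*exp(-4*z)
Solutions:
 v(z) = C1 + sqrt(2)*cos(sqrt(2)*z)/2 + exp(-4*z)


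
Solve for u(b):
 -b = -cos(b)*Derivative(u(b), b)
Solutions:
 u(b) = C1 + Integral(b/cos(b), b)


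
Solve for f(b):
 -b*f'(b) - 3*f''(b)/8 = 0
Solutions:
 f(b) = C1 + C2*erf(2*sqrt(3)*b/3)


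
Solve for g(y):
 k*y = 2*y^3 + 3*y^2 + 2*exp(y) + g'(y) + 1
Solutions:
 g(y) = C1 + k*y^2/2 - y^4/2 - y^3 - y - 2*exp(y)


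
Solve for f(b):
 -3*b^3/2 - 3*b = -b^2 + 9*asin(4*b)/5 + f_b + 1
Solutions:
 f(b) = C1 - 3*b^4/8 + b^3/3 - 3*b^2/2 - 9*b*asin(4*b)/5 - b - 9*sqrt(1 - 16*b^2)/20


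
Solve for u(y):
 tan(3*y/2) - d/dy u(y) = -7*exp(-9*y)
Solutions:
 u(y) = C1 + log(tan(3*y/2)^2 + 1)/3 - 7*exp(-9*y)/9


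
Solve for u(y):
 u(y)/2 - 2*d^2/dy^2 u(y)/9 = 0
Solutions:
 u(y) = C1*exp(-3*y/2) + C2*exp(3*y/2)


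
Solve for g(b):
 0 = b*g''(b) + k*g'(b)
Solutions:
 g(b) = C1 + b^(1 - re(k))*(C2*sin(log(b)*Abs(im(k))) + C3*cos(log(b)*im(k)))


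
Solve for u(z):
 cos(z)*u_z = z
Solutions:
 u(z) = C1 + Integral(z/cos(z), z)


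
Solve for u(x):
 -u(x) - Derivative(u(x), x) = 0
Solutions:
 u(x) = C1*exp(-x)


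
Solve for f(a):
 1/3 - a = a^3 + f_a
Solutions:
 f(a) = C1 - a^4/4 - a^2/2 + a/3


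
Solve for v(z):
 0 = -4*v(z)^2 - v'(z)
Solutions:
 v(z) = 1/(C1 + 4*z)


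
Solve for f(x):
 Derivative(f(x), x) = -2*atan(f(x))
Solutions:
 Integral(1/atan(_y), (_y, f(x))) = C1 - 2*x


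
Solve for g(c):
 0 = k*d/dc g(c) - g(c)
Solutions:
 g(c) = C1*exp(c/k)


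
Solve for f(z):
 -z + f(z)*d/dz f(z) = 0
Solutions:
 f(z) = -sqrt(C1 + z^2)
 f(z) = sqrt(C1 + z^2)


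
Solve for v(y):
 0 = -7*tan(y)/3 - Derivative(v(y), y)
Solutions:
 v(y) = C1 + 7*log(cos(y))/3


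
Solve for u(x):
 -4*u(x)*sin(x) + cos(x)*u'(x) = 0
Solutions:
 u(x) = C1/cos(x)^4


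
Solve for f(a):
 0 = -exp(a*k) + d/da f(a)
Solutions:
 f(a) = C1 + exp(a*k)/k


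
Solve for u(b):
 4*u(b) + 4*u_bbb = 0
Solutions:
 u(b) = C3*exp(-b) + (C1*sin(sqrt(3)*b/2) + C2*cos(sqrt(3)*b/2))*exp(b/2)


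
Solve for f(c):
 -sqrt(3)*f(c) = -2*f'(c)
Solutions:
 f(c) = C1*exp(sqrt(3)*c/2)


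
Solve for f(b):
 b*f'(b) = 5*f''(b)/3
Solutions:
 f(b) = C1 + C2*erfi(sqrt(30)*b/10)


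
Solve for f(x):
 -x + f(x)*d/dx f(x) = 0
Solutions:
 f(x) = -sqrt(C1 + x^2)
 f(x) = sqrt(C1 + x^2)


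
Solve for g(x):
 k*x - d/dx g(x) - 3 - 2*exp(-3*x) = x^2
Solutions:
 g(x) = C1 + k*x^2/2 - x^3/3 - 3*x + 2*exp(-3*x)/3


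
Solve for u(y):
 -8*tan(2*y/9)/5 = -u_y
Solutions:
 u(y) = C1 - 36*log(cos(2*y/9))/5


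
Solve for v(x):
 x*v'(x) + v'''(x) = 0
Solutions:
 v(x) = C1 + Integral(C2*airyai(-x) + C3*airybi(-x), x)


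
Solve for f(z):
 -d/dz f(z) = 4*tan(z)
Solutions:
 f(z) = C1 + 4*log(cos(z))


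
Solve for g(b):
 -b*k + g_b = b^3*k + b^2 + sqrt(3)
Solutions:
 g(b) = C1 + b^4*k/4 + b^3/3 + b^2*k/2 + sqrt(3)*b


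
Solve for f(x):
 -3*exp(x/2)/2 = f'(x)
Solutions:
 f(x) = C1 - 3*exp(x/2)


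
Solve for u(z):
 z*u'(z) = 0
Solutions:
 u(z) = C1


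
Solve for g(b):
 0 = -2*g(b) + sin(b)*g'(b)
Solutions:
 g(b) = C1*(cos(b) - 1)/(cos(b) + 1)


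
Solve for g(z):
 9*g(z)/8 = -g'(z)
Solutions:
 g(z) = C1*exp(-9*z/8)


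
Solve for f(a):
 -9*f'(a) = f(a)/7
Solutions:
 f(a) = C1*exp(-a/63)


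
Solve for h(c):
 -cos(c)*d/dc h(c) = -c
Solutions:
 h(c) = C1 + Integral(c/cos(c), c)


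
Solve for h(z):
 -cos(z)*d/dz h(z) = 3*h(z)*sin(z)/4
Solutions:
 h(z) = C1*cos(z)^(3/4)


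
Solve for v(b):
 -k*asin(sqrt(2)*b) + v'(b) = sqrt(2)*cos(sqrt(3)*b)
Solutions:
 v(b) = C1 + k*(b*asin(sqrt(2)*b) + sqrt(2)*sqrt(1 - 2*b^2)/2) + sqrt(6)*sin(sqrt(3)*b)/3


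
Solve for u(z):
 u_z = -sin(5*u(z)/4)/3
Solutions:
 z/3 + 2*log(cos(5*u(z)/4) - 1)/5 - 2*log(cos(5*u(z)/4) + 1)/5 = C1


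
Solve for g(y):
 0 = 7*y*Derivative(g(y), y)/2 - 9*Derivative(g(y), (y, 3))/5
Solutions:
 g(y) = C1 + Integral(C2*airyai(420^(1/3)*y/6) + C3*airybi(420^(1/3)*y/6), y)


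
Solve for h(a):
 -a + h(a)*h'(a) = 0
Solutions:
 h(a) = -sqrt(C1 + a^2)
 h(a) = sqrt(C1 + a^2)


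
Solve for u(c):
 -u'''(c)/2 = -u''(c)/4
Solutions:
 u(c) = C1 + C2*c + C3*exp(c/2)


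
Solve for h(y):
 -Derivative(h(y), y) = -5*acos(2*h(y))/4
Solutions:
 Integral(1/acos(2*_y), (_y, h(y))) = C1 + 5*y/4


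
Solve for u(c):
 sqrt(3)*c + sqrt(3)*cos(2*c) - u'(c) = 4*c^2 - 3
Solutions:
 u(c) = C1 - 4*c^3/3 + sqrt(3)*c^2/2 + 3*c + sqrt(3)*sin(2*c)/2


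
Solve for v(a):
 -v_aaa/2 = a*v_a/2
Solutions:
 v(a) = C1 + Integral(C2*airyai(-a) + C3*airybi(-a), a)


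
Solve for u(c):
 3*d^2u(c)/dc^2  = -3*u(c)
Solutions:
 u(c) = C1*sin(c) + C2*cos(c)


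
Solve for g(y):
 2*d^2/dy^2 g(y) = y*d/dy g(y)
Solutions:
 g(y) = C1 + C2*erfi(y/2)


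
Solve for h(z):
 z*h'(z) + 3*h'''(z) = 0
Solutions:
 h(z) = C1 + Integral(C2*airyai(-3^(2/3)*z/3) + C3*airybi(-3^(2/3)*z/3), z)


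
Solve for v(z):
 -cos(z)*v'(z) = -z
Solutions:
 v(z) = C1 + Integral(z/cos(z), z)


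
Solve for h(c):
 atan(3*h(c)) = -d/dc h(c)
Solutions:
 Integral(1/atan(3*_y), (_y, h(c))) = C1 - c


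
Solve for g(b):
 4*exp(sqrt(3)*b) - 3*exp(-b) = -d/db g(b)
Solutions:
 g(b) = C1 - 4*sqrt(3)*exp(sqrt(3)*b)/3 - 3*exp(-b)


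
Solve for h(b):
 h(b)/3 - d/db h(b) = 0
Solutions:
 h(b) = C1*exp(b/3)


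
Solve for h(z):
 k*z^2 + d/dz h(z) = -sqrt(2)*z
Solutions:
 h(z) = C1 - k*z^3/3 - sqrt(2)*z^2/2


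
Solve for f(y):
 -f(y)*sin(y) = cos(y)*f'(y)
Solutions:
 f(y) = C1*cos(y)


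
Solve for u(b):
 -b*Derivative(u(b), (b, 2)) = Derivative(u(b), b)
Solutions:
 u(b) = C1 + C2*log(b)


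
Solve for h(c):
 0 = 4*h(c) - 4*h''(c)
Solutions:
 h(c) = C1*exp(-c) + C2*exp(c)


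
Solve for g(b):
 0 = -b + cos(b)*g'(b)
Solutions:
 g(b) = C1 + Integral(b/cos(b), b)


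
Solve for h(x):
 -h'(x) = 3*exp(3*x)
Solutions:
 h(x) = C1 - exp(3*x)


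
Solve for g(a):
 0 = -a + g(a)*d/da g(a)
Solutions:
 g(a) = -sqrt(C1 + a^2)
 g(a) = sqrt(C1 + a^2)


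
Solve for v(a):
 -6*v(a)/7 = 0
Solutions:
 v(a) = 0


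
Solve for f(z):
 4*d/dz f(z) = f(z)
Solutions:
 f(z) = C1*exp(z/4)


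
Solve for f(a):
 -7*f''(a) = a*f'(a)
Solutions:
 f(a) = C1 + C2*erf(sqrt(14)*a/14)


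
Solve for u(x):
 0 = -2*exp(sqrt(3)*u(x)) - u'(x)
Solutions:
 u(x) = sqrt(3)*(2*log(1/(C1 + 2*x)) - log(3))/6


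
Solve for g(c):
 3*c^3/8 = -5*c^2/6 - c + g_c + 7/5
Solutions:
 g(c) = C1 + 3*c^4/32 + 5*c^3/18 + c^2/2 - 7*c/5


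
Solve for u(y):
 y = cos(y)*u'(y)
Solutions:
 u(y) = C1 + Integral(y/cos(y), y)


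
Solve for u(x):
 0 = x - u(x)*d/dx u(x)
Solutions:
 u(x) = -sqrt(C1 + x^2)
 u(x) = sqrt(C1 + x^2)


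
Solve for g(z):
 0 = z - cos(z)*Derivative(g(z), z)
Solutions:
 g(z) = C1 + Integral(z/cos(z), z)


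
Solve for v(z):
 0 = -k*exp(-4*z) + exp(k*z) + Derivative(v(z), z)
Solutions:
 v(z) = C1 - k*exp(-4*z)/4 - exp(k*z)/k


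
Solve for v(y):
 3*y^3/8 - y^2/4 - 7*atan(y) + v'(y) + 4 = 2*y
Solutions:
 v(y) = C1 - 3*y^4/32 + y^3/12 + y^2 + 7*y*atan(y) - 4*y - 7*log(y^2 + 1)/2


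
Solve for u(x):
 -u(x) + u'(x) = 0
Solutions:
 u(x) = C1*exp(x)


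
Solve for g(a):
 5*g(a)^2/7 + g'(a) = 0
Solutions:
 g(a) = 7/(C1 + 5*a)


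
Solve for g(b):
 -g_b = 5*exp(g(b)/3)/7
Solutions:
 g(b) = 3*log(1/(C1 + 5*b)) + 3*log(21)


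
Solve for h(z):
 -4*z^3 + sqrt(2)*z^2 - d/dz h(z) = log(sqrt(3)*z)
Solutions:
 h(z) = C1 - z^4 + sqrt(2)*z^3/3 - z*log(z) - z*log(3)/2 + z


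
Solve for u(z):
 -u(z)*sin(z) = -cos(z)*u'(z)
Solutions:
 u(z) = C1/cos(z)


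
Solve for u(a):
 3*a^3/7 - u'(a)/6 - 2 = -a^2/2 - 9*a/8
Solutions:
 u(a) = C1 + 9*a^4/14 + a^3 + 27*a^2/8 - 12*a


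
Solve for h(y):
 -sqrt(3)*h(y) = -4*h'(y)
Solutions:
 h(y) = C1*exp(sqrt(3)*y/4)


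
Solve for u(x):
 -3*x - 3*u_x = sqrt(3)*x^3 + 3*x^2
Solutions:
 u(x) = C1 - sqrt(3)*x^4/12 - x^3/3 - x^2/2


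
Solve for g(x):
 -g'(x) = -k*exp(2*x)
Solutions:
 g(x) = C1 + k*exp(2*x)/2


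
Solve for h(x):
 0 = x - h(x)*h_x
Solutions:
 h(x) = -sqrt(C1 + x^2)
 h(x) = sqrt(C1 + x^2)


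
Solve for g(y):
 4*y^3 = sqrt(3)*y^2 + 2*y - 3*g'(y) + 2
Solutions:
 g(y) = C1 - y^4/3 + sqrt(3)*y^3/9 + y^2/3 + 2*y/3


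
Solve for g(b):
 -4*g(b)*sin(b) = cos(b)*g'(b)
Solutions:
 g(b) = C1*cos(b)^4


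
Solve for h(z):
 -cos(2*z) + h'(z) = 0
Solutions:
 h(z) = C1 + sin(2*z)/2


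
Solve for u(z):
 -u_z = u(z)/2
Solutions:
 u(z) = C1*exp(-z/2)


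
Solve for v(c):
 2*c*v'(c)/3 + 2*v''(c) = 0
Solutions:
 v(c) = C1 + C2*erf(sqrt(6)*c/6)


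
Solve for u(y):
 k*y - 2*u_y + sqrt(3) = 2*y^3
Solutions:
 u(y) = C1 + k*y^2/4 - y^4/4 + sqrt(3)*y/2


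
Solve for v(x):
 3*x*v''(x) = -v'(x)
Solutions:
 v(x) = C1 + C2*x^(2/3)


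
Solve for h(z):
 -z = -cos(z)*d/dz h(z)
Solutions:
 h(z) = C1 + Integral(z/cos(z), z)


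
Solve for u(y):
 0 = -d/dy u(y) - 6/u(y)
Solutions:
 u(y) = -sqrt(C1 - 12*y)
 u(y) = sqrt(C1 - 12*y)


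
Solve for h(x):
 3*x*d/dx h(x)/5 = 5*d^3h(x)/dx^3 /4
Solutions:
 h(x) = C1 + Integral(C2*airyai(60^(1/3)*x/5) + C3*airybi(60^(1/3)*x/5), x)


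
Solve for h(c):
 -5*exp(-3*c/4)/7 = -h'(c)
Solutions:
 h(c) = C1 - 20*exp(-3*c/4)/21


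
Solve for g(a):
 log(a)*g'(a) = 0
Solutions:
 g(a) = C1


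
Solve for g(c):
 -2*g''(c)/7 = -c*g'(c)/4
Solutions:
 g(c) = C1 + C2*erfi(sqrt(7)*c/4)


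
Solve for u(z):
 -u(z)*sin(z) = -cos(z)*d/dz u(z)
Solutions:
 u(z) = C1/cos(z)


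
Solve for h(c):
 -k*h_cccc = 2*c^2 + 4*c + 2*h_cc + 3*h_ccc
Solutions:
 h(c) = C1 + C2*c + C3*exp(c*(sqrt(9 - 8*k) - 3)/(2*k)) + C4*exp(-c*(sqrt(9 - 8*k) + 3)/(2*k)) - c^4/12 + c^3/6 + c^2*(2*k - 3)/4


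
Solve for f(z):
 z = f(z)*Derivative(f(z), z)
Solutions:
 f(z) = -sqrt(C1 + z^2)
 f(z) = sqrt(C1 + z^2)


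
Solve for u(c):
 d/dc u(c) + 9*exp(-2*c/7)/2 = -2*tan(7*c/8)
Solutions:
 u(c) = C1 - 8*log(tan(7*c/8)^2 + 1)/7 + 63*exp(-2*c/7)/4


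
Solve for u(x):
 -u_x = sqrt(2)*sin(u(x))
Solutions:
 u(x) = -acos((-C1 - exp(2*sqrt(2)*x))/(C1 - exp(2*sqrt(2)*x))) + 2*pi
 u(x) = acos((-C1 - exp(2*sqrt(2)*x))/(C1 - exp(2*sqrt(2)*x)))


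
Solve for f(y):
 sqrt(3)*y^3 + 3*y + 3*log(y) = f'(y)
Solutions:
 f(y) = C1 + sqrt(3)*y^4/4 + 3*y^2/2 + 3*y*log(y) - 3*y


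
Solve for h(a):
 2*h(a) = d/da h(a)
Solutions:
 h(a) = C1*exp(2*a)


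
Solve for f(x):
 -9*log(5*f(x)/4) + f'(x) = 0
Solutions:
 Integral(1/(-log(_y) - log(5) + 2*log(2)), (_y, f(x)))/9 = C1 - x


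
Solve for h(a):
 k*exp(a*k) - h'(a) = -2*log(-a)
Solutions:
 h(a) = C1 + 2*a*log(-a) - 2*a + exp(a*k)


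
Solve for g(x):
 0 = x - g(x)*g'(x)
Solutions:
 g(x) = -sqrt(C1 + x^2)
 g(x) = sqrt(C1 + x^2)


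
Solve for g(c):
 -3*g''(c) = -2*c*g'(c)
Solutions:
 g(c) = C1 + C2*erfi(sqrt(3)*c/3)


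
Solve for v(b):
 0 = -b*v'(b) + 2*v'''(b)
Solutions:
 v(b) = C1 + Integral(C2*airyai(2^(2/3)*b/2) + C3*airybi(2^(2/3)*b/2), b)


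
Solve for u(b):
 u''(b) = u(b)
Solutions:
 u(b) = C1*exp(-b) + C2*exp(b)


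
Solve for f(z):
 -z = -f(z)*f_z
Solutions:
 f(z) = -sqrt(C1 + z^2)
 f(z) = sqrt(C1 + z^2)


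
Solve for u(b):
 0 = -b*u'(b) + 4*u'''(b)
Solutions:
 u(b) = C1 + Integral(C2*airyai(2^(1/3)*b/2) + C3*airybi(2^(1/3)*b/2), b)


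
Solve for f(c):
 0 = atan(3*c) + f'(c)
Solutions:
 f(c) = C1 - c*atan(3*c) + log(9*c^2 + 1)/6


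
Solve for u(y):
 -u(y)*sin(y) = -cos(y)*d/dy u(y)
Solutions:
 u(y) = C1/cos(y)


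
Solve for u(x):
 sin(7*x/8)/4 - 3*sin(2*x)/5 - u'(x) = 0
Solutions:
 u(x) = C1 - 2*cos(7*x/8)/7 + 3*cos(2*x)/10


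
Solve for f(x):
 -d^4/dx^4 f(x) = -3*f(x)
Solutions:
 f(x) = C1*exp(-3^(1/4)*x) + C2*exp(3^(1/4)*x) + C3*sin(3^(1/4)*x) + C4*cos(3^(1/4)*x)


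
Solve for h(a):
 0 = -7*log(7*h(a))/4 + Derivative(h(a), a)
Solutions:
 -4*Integral(1/(log(_y) + log(7)), (_y, h(a)))/7 = C1 - a


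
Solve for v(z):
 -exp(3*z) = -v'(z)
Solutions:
 v(z) = C1 + exp(3*z)/3


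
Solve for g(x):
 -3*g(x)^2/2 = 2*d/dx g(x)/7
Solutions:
 g(x) = 4/(C1 + 21*x)


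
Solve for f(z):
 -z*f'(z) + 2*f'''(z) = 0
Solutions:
 f(z) = C1 + Integral(C2*airyai(2^(2/3)*z/2) + C3*airybi(2^(2/3)*z/2), z)


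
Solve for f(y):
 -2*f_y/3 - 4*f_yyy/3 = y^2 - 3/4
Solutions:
 f(y) = C1 + C2*sin(sqrt(2)*y/2) + C3*cos(sqrt(2)*y/2) - y^3/2 + 57*y/8


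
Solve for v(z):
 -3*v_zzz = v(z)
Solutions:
 v(z) = C3*exp(-3^(2/3)*z/3) + (C1*sin(3^(1/6)*z/2) + C2*cos(3^(1/6)*z/2))*exp(3^(2/3)*z/6)


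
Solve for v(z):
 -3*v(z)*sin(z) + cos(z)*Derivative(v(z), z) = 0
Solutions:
 v(z) = C1/cos(z)^3


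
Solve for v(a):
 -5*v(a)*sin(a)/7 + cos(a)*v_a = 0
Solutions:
 v(a) = C1/cos(a)^(5/7)


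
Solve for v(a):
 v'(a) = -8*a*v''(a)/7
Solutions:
 v(a) = C1 + C2*a^(1/8)


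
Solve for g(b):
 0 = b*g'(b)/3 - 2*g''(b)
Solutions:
 g(b) = C1 + C2*erfi(sqrt(3)*b/6)


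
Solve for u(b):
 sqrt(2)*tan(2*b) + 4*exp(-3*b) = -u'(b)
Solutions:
 u(b) = C1 - sqrt(2)*log(tan(2*b)^2 + 1)/4 + 4*exp(-3*b)/3


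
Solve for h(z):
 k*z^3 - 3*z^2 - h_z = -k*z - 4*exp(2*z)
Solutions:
 h(z) = C1 + k*z^4/4 + k*z^2/2 - z^3 + 2*exp(2*z)


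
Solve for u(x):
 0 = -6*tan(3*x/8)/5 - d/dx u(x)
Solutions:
 u(x) = C1 + 16*log(cos(3*x/8))/5


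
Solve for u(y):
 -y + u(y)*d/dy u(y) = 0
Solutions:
 u(y) = -sqrt(C1 + y^2)
 u(y) = sqrt(C1 + y^2)


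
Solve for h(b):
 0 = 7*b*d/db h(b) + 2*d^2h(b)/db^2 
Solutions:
 h(b) = C1 + C2*erf(sqrt(7)*b/2)


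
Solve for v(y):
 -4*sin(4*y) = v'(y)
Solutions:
 v(y) = C1 + cos(4*y)


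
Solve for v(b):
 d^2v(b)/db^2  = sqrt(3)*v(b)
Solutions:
 v(b) = C1*exp(-3^(1/4)*b) + C2*exp(3^(1/4)*b)


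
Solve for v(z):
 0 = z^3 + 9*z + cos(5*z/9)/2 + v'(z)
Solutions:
 v(z) = C1 - z^4/4 - 9*z^2/2 - 9*sin(5*z/9)/10


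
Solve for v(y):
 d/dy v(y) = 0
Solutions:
 v(y) = C1


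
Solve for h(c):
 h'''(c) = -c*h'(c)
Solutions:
 h(c) = C1 + Integral(C2*airyai(-c) + C3*airybi(-c), c)


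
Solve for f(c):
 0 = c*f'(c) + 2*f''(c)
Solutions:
 f(c) = C1 + C2*erf(c/2)


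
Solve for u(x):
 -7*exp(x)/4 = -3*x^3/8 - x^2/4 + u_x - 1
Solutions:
 u(x) = C1 + 3*x^4/32 + x^3/12 + x - 7*exp(x)/4


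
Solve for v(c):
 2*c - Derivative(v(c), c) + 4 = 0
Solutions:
 v(c) = C1 + c^2 + 4*c


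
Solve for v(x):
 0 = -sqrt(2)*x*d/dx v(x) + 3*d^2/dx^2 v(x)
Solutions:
 v(x) = C1 + C2*erfi(2^(3/4)*sqrt(3)*x/6)


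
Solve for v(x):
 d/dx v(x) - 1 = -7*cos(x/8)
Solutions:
 v(x) = C1 + x - 56*sin(x/8)


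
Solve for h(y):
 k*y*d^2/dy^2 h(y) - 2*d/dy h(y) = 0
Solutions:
 h(y) = C1 + y^(((re(k) + 2)*re(k) + im(k)^2)/(re(k)^2 + im(k)^2))*(C2*sin(2*log(y)*Abs(im(k))/(re(k)^2 + im(k)^2)) + C3*cos(2*log(y)*im(k)/(re(k)^2 + im(k)^2)))


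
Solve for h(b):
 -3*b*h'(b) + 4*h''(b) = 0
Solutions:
 h(b) = C1 + C2*erfi(sqrt(6)*b/4)


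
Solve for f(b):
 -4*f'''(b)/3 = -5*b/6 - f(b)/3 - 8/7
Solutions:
 f(b) = C3*exp(2^(1/3)*b/2) - 5*b/2 + (C1*sin(2^(1/3)*sqrt(3)*b/4) + C2*cos(2^(1/3)*sqrt(3)*b/4))*exp(-2^(1/3)*b/4) - 24/7


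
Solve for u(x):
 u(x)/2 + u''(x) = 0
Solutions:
 u(x) = C1*sin(sqrt(2)*x/2) + C2*cos(sqrt(2)*x/2)


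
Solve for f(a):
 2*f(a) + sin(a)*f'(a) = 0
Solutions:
 f(a) = C1*(cos(a) + 1)/(cos(a) - 1)


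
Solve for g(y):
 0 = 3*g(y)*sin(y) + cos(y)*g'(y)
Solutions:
 g(y) = C1*cos(y)^3


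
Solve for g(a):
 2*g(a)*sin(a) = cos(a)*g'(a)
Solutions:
 g(a) = C1/cos(a)^2


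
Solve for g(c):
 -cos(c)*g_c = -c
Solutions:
 g(c) = C1 + Integral(c/cos(c), c)


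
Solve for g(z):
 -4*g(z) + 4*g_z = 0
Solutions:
 g(z) = C1*exp(z)


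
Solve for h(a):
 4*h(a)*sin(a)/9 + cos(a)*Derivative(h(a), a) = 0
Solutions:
 h(a) = C1*cos(a)^(4/9)


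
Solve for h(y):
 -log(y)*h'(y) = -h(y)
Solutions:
 h(y) = C1*exp(li(y))


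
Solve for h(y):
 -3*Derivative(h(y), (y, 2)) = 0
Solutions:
 h(y) = C1 + C2*y


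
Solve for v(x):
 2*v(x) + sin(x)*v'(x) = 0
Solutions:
 v(x) = C1*(cos(x) + 1)/(cos(x) - 1)


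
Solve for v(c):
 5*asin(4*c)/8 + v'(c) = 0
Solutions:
 v(c) = C1 - 5*c*asin(4*c)/8 - 5*sqrt(1 - 16*c^2)/32


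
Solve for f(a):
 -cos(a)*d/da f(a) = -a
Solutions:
 f(a) = C1 + Integral(a/cos(a), a)


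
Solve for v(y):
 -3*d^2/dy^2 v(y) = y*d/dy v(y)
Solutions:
 v(y) = C1 + C2*erf(sqrt(6)*y/6)


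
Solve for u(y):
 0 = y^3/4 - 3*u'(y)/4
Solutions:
 u(y) = C1 + y^4/12


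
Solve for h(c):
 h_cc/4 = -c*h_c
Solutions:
 h(c) = C1 + C2*erf(sqrt(2)*c)


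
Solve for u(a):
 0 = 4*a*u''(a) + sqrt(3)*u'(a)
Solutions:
 u(a) = C1 + C2*a^(1 - sqrt(3)/4)


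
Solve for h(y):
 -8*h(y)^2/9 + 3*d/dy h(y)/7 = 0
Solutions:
 h(y) = -27/(C1 + 56*y)


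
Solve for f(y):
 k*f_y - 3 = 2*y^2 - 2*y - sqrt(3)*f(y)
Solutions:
 f(y) = C1*exp(-sqrt(3)*y/k) + 4*sqrt(3)*k^2/9 - 4*k*y/3 + 2*k/3 + 2*sqrt(3)*y^2/3 - 2*sqrt(3)*y/3 + sqrt(3)


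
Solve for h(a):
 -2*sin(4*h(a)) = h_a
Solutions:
 h(a) = -acos((-C1 - exp(16*a))/(C1 - exp(16*a)))/4 + pi/2
 h(a) = acos((-C1 - exp(16*a))/(C1 - exp(16*a)))/4


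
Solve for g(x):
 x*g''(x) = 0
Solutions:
 g(x) = C1 + C2*x


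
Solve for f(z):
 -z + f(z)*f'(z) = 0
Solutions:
 f(z) = -sqrt(C1 + z^2)
 f(z) = sqrt(C1 + z^2)


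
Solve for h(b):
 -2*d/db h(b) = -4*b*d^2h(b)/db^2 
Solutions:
 h(b) = C1 + C2*b^(3/2)


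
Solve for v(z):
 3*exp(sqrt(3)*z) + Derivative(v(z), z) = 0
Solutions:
 v(z) = C1 - sqrt(3)*exp(sqrt(3)*z)


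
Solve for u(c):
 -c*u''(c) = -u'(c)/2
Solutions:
 u(c) = C1 + C2*c^(3/2)


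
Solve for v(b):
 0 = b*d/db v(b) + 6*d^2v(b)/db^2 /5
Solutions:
 v(b) = C1 + C2*erf(sqrt(15)*b/6)


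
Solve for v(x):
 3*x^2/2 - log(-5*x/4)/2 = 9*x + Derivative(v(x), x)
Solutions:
 v(x) = C1 + x^3/2 - 9*x^2/2 - x*log(-x)/2 + x*(-log(5)/2 + 1/2 + log(2))


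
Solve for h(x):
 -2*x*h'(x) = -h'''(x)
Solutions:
 h(x) = C1 + Integral(C2*airyai(2^(1/3)*x) + C3*airybi(2^(1/3)*x), x)


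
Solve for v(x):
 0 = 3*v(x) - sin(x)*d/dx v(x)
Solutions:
 v(x) = C1*(cos(x) - 1)^(3/2)/(cos(x) + 1)^(3/2)


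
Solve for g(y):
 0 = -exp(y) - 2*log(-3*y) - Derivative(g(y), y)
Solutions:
 g(y) = C1 - 2*y*log(-y) + 2*y*(1 - log(3)) - exp(y)


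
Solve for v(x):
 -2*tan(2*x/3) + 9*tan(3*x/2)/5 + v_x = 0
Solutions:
 v(x) = C1 - 3*log(cos(2*x/3)) + 6*log(cos(3*x/2))/5


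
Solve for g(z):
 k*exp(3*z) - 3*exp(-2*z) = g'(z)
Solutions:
 g(z) = C1 + k*exp(3*z)/3 + 3*exp(-2*z)/2


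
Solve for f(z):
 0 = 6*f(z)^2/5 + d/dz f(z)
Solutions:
 f(z) = 5/(C1 + 6*z)


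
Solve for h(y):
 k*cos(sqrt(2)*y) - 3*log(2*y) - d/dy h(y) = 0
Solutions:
 h(y) = C1 + sqrt(2)*k*sin(sqrt(2)*y)/2 - 3*y*log(y) - 3*y*log(2) + 3*y


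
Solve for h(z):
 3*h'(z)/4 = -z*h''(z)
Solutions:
 h(z) = C1 + C2*z^(1/4)


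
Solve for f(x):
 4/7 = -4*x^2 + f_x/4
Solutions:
 f(x) = C1 + 16*x^3/3 + 16*x/7


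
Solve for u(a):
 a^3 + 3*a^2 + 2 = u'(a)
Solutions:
 u(a) = C1 + a^4/4 + a^3 + 2*a


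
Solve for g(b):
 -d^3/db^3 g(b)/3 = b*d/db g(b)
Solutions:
 g(b) = C1 + Integral(C2*airyai(-3^(1/3)*b) + C3*airybi(-3^(1/3)*b), b)


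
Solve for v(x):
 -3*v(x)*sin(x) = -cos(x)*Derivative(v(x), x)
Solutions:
 v(x) = C1/cos(x)^3


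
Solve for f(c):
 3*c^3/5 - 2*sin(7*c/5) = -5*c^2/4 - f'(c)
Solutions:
 f(c) = C1 - 3*c^4/20 - 5*c^3/12 - 10*cos(7*c/5)/7


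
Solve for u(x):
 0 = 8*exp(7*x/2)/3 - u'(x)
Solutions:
 u(x) = C1 + 16*exp(7*x/2)/21


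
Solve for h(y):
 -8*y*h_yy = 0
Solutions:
 h(y) = C1 + C2*y


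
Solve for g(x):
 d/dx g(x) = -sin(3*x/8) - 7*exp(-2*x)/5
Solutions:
 g(x) = C1 + 8*cos(3*x/8)/3 + 7*exp(-2*x)/10


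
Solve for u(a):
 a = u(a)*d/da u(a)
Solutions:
 u(a) = -sqrt(C1 + a^2)
 u(a) = sqrt(C1 + a^2)


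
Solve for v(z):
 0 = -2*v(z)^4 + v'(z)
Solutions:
 v(z) = (-1/(C1 + 6*z))^(1/3)
 v(z) = (-1/(C1 + 2*z))^(1/3)*(-3^(2/3) - 3*3^(1/6)*I)/6
 v(z) = (-1/(C1 + 2*z))^(1/3)*(-3^(2/3) + 3*3^(1/6)*I)/6


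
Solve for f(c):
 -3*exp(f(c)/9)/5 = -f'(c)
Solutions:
 f(c) = 9*log(-1/(C1 + 3*c)) + 9*log(45)


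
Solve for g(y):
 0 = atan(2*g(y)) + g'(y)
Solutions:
 Integral(1/atan(2*_y), (_y, g(y))) = C1 - y


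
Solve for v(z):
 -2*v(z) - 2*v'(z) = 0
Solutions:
 v(z) = C1*exp(-z)


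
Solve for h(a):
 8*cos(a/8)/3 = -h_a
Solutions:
 h(a) = C1 - 64*sin(a/8)/3


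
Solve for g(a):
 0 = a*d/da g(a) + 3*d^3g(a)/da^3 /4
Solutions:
 g(a) = C1 + Integral(C2*airyai(-6^(2/3)*a/3) + C3*airybi(-6^(2/3)*a/3), a)


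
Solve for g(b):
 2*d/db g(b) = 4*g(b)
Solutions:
 g(b) = C1*exp(2*b)


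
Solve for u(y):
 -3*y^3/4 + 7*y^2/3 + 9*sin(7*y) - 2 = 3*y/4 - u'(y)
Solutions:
 u(y) = C1 + 3*y^4/16 - 7*y^3/9 + 3*y^2/8 + 2*y + 9*cos(7*y)/7


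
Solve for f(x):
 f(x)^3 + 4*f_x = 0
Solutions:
 f(x) = -sqrt(2)*sqrt(-1/(C1 - x))
 f(x) = sqrt(2)*sqrt(-1/(C1 - x))


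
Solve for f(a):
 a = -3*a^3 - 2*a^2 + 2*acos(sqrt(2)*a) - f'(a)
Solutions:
 f(a) = C1 - 3*a^4/4 - 2*a^3/3 - a^2/2 + 2*a*acos(sqrt(2)*a) - sqrt(2)*sqrt(1 - 2*a^2)


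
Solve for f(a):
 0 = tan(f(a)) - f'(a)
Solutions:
 f(a) = pi - asin(C1*exp(a))
 f(a) = asin(C1*exp(a))


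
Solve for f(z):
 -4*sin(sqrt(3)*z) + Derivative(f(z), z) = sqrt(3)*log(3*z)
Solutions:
 f(z) = C1 + sqrt(3)*z*(log(z) - 1) + sqrt(3)*z*log(3) - 4*sqrt(3)*cos(sqrt(3)*z)/3


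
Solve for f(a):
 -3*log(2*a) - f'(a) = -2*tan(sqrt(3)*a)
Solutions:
 f(a) = C1 - 3*a*log(a) - 3*a*log(2) + 3*a - 2*sqrt(3)*log(cos(sqrt(3)*a))/3


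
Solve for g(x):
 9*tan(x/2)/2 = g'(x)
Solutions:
 g(x) = C1 - 9*log(cos(x/2))


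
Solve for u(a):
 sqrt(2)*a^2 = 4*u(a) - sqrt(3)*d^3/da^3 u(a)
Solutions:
 u(a) = C3*exp(2^(2/3)*3^(5/6)*a/3) + sqrt(2)*a^2/4 + (C1*sin(2^(2/3)*3^(1/3)*a/2) + C2*cos(2^(2/3)*3^(1/3)*a/2))*exp(-2^(2/3)*3^(5/6)*a/6)


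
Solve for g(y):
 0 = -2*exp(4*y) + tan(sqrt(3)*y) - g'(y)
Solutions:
 g(y) = C1 - exp(4*y)/2 - sqrt(3)*log(cos(sqrt(3)*y))/3


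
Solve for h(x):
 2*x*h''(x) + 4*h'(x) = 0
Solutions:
 h(x) = C1 + C2/x


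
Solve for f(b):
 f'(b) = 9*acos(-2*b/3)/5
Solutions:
 f(b) = C1 + 9*b*acos(-2*b/3)/5 + 9*sqrt(9 - 4*b^2)/10


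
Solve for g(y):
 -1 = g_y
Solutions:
 g(y) = C1 - y
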